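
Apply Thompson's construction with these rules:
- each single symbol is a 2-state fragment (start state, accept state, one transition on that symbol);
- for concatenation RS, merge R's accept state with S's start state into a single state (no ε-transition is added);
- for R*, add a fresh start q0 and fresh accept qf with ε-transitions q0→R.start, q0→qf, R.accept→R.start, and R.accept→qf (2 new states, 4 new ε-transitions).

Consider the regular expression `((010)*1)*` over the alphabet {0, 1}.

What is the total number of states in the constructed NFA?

9

Per subexpression:
Each of the 4 symbol leaves contributes a 2-state fragment.
  010 : 4 states
  (010)* : 6 states
  (010)*1 : 7 states
  ((010)*1)* : 9 states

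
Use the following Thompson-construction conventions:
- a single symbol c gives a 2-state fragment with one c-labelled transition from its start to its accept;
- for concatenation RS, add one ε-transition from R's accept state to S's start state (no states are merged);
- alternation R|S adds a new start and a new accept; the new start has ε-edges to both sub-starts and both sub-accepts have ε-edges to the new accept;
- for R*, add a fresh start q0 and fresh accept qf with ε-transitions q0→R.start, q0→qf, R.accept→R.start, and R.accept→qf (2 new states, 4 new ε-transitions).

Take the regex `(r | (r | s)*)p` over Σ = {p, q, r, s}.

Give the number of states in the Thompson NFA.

14

Building bottom-up:
Each of the 4 symbol leaves contributes a 2-state fragment.
  r | s = 6 states
  (r | s)* = 8 states
  r | (r | s)* = 12 states
  (r | (r | s)*)p = 14 states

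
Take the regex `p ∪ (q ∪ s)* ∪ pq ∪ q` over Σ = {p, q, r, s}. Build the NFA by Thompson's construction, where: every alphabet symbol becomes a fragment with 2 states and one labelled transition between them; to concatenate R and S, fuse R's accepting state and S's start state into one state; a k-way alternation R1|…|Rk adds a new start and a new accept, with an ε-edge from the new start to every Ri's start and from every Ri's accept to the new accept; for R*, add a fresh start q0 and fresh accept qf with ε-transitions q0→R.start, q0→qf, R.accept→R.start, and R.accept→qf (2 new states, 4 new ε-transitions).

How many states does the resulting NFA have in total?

17

By structural recursion:
Each of the 6 symbol leaves contributes a 2-state fragment.
  q ∪ s — 6 states
  (q ∪ s)* — 8 states
  pq — 3 states
  p ∪ (q ∪ s)* ∪ pq ∪ q — 17 states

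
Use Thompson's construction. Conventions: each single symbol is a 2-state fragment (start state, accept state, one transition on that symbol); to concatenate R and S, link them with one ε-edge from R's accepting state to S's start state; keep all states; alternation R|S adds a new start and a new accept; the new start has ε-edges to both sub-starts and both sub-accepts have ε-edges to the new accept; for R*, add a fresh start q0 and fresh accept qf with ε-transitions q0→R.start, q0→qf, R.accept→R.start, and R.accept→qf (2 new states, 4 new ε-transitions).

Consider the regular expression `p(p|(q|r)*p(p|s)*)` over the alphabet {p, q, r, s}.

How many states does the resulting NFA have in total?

24

Building bottom-up:
Each of the 7 symbol leaves contributes a 2-state fragment.
  q|r → 6 states
  (q|r)* → 8 states
  p|s → 6 states
  (p|s)* → 8 states
  (q|r)*p(p|s)* → 18 states
  p|(q|r)*p(p|s)* → 22 states
  p(p|(q|r)*p(p|s)*) → 24 states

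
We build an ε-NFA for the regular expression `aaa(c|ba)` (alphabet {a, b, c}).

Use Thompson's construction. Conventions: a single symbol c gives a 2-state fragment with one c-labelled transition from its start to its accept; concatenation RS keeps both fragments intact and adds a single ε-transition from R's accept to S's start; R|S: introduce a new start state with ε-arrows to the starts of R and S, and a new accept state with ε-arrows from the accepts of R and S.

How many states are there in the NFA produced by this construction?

Recursing over subexpressions:
Each of the 6 symbol leaves contributes a 2-state fragment.
  ba = 4 states
  c|ba = 8 states
  aaa(c|ba) = 14 states

14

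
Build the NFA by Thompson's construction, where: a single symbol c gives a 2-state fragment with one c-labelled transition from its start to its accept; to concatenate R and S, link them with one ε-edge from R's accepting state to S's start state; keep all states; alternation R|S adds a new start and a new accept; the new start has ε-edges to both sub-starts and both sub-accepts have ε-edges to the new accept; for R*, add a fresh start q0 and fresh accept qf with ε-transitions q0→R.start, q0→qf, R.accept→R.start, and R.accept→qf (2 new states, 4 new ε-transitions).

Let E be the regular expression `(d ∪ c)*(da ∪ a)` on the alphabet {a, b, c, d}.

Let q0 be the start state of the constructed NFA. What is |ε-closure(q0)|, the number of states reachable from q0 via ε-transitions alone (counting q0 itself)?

Compute the ε-closure size of each fragment's start state recursively; a symbol fragment's start has no outgoing ε-edge, so its closure is just itself (size 1).
  d ∪ c → new start ε-reaches every alternative's start; none of them accept ε, so the new accept is not reached: |ε-closure| = 1 + 1 + 1 = 3
  (d ∪ c)* → |ε-closure| = 1 (new start) + 3 (body) + 1 (new accept) = 5
  da → same as the first factor's closure: |ε-closure| = 1
  da ∪ a → new start ε-reaches every alternative's start; none of them accept ε, so the new accept is not reached: |ε-closure| = 1 + 1 + 1 = 3
  (d ∪ c)*(da ∪ a) → the left operand accepts ε, so the closure extends into the next operand (via the concat ε-link); |ε-closure| = 5 + 3 = 8

8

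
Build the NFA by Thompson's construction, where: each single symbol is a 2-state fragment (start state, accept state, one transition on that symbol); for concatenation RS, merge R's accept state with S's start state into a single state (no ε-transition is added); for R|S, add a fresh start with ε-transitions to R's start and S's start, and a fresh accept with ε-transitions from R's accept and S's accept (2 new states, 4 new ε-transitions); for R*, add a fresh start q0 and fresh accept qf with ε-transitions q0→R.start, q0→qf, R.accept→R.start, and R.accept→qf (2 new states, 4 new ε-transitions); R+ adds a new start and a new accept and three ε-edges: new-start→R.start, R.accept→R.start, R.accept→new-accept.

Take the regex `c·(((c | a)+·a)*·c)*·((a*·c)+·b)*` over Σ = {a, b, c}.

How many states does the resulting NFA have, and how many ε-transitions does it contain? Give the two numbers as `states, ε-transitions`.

24, 26

Per subexpression:
Each of the 8 symbol leaves contributes 2 states and 0 ε-transitions.
  c | a = 6 states, 4 ε-transitions
  (c | a)+ = 8 states, 7 ε-transitions
  (c | a)+·a = 9 states, 7 ε-transitions
  ((c | a)+·a)* = 11 states, 11 ε-transitions
  ((c | a)+·a)*·c = 12 states, 11 ε-transitions
  (((c | a)+·a)*·c)* = 14 states, 15 ε-transitions
  a* = 4 states, 4 ε-transitions
  a*·c = 5 states, 4 ε-transitions
  (a*·c)+ = 7 states, 7 ε-transitions
  (a*·c)+·b = 8 states, 7 ε-transitions
  ((a*·c)+·b)* = 10 states, 11 ε-transitions
  c·(((c | a)+·a)*·c)*·((a*·c)+·b)* = 24 states, 26 ε-transitions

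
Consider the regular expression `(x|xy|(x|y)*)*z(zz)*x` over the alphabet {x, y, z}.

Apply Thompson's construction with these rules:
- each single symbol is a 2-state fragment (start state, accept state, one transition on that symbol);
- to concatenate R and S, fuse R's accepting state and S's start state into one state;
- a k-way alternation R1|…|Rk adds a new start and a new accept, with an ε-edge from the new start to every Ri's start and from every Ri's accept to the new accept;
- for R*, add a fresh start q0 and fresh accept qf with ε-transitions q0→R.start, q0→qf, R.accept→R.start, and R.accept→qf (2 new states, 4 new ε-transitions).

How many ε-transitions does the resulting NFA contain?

22

Bottom-up over the parse tree:
Each of the 9 symbol leaves contributes 0 ε-transitions.
  xy — 0 ε-transitions
  x|y — 4 ε-transitions
  (x|y)* — 8 ε-transitions
  x|xy|(x|y)* — 14 ε-transitions
  (x|xy|(x|y)*)* — 18 ε-transitions
  zz — 0 ε-transitions
  (zz)* — 4 ε-transitions
  (x|xy|(x|y)*)*z(zz)*x — 22 ε-transitions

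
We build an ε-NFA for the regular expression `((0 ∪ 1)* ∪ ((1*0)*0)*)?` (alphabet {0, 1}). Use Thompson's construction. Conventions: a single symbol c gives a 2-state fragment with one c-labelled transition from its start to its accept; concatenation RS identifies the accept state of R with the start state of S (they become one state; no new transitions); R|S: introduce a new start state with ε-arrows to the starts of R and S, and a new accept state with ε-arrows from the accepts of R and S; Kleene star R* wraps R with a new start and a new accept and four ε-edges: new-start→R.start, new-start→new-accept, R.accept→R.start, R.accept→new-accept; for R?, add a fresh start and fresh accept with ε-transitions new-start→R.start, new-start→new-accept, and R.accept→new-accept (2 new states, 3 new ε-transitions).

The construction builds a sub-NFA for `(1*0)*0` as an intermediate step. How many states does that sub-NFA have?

8

Fragment for `(1*0)*0`:
Each of the 3 symbol leaves contributes a 2-state fragment.
  1* → 4 states
  1*0 → 5 states
  (1*0)* → 7 states
  (1*0)*0 → 8 states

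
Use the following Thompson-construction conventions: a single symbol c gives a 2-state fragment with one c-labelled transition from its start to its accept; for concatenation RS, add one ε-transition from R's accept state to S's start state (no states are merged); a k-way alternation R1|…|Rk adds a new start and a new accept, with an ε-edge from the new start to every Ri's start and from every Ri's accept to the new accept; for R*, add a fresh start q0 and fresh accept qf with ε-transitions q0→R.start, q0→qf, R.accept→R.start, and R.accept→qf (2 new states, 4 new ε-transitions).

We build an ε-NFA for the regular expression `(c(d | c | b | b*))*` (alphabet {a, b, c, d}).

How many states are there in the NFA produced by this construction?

16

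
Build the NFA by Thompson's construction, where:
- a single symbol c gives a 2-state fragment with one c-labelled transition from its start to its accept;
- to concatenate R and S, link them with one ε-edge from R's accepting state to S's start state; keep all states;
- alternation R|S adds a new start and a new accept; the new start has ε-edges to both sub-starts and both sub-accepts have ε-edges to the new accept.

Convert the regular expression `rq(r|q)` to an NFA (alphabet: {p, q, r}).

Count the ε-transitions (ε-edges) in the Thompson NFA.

6

Per subexpression:
Each of the 4 symbol leaves contributes 0 ε-transitions.
  r|q — 4 ε-transitions
  rq(r|q) — 6 ε-transitions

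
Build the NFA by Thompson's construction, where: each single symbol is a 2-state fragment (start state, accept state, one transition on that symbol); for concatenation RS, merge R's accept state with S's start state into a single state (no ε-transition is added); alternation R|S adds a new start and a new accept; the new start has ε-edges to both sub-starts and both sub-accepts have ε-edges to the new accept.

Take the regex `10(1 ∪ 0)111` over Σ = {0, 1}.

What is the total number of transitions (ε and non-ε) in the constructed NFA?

11

Per subexpression:
Each of the 7 symbol leaves contributes 1 transition (1 symbol, 0 ε).
  1 ∪ 0 — 6 transitions (2 symbol, 4 ε)
  10(1 ∪ 0)111 — 11 transitions (7 symbol, 4 ε)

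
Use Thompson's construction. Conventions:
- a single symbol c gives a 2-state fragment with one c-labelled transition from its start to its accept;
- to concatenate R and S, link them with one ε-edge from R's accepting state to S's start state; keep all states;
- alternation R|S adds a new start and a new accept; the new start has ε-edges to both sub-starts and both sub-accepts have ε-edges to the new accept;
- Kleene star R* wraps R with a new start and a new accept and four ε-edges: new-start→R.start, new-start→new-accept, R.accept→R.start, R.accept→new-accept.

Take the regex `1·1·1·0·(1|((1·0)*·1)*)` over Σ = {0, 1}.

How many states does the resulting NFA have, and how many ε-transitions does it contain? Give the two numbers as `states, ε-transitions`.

22, 18

Per subexpression:
Each of the 8 symbol leaves contributes 2 states and 0 ε-transitions.
  1·0 — 4 states, 1 ε-transition
  (1·0)* — 6 states, 5 ε-transitions
  (1·0)*·1 — 8 states, 6 ε-transitions
  ((1·0)*·1)* — 10 states, 10 ε-transitions
  1|((1·0)*·1)* — 14 states, 14 ε-transitions
  1·1·1·0·(1|((1·0)*·1)*) — 22 states, 18 ε-transitions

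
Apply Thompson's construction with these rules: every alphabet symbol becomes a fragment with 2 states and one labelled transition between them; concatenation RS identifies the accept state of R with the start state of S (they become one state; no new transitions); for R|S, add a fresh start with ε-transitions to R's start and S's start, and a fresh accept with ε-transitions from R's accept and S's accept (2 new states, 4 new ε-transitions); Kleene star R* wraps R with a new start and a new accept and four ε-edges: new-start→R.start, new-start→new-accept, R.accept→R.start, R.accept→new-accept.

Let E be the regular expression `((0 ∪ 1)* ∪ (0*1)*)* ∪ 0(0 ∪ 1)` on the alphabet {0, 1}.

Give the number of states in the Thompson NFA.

Bottom-up over the parse tree:
Each of the 7 symbol leaves contributes a 2-state fragment.
  0 ∪ 1 = 6 states
  (0 ∪ 1)* = 8 states
  0* = 4 states
  0*1 = 5 states
  (0*1)* = 7 states
  (0 ∪ 1)* ∪ (0*1)* = 17 states
  ((0 ∪ 1)* ∪ (0*1)*)* = 19 states
  0 ∪ 1 = 6 states
  0(0 ∪ 1) = 7 states
  ((0 ∪ 1)* ∪ (0*1)*)* ∪ 0(0 ∪ 1) = 28 states

28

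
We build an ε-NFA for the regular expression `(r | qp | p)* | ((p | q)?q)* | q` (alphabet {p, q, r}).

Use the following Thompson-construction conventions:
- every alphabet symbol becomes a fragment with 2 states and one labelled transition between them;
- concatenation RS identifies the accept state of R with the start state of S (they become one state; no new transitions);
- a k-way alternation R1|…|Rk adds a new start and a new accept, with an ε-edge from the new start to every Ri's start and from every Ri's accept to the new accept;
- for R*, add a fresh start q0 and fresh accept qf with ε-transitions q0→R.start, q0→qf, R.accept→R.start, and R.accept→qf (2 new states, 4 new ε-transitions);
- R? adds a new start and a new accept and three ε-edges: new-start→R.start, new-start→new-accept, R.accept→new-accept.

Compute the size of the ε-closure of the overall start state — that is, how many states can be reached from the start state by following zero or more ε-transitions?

16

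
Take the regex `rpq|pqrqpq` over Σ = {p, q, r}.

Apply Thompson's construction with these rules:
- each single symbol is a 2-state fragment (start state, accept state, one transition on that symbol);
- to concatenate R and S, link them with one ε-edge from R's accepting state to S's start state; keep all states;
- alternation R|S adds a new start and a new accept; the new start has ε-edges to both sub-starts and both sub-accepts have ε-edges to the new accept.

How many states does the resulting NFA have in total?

20

By structural recursion:
Each of the 9 symbol leaves contributes a 2-state fragment.
  rpq — 6 states
  pqrqpq — 12 states
  rpq|pqrqpq — 20 states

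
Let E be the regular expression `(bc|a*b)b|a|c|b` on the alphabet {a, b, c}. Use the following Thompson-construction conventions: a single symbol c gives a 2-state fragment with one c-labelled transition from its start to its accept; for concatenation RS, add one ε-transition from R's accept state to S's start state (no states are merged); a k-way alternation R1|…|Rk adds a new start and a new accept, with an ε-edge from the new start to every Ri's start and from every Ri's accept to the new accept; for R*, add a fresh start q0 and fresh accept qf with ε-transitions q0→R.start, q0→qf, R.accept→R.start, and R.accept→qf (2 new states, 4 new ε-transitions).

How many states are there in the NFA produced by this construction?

22

Recursing over subexpressions:
Each of the 8 symbol leaves contributes a 2-state fragment.
  bc — 4 states
  a* — 4 states
  a*b — 6 states
  bc|a*b — 12 states
  (bc|a*b)b — 14 states
  (bc|a*b)b|a|c|b — 22 states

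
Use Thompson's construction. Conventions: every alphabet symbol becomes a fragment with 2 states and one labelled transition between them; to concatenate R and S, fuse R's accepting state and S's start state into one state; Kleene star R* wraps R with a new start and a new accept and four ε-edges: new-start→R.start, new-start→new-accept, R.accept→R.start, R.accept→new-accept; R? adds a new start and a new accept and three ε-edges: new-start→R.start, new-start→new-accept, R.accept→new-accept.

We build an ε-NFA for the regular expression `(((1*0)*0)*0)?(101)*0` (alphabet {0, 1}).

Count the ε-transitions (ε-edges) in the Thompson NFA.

19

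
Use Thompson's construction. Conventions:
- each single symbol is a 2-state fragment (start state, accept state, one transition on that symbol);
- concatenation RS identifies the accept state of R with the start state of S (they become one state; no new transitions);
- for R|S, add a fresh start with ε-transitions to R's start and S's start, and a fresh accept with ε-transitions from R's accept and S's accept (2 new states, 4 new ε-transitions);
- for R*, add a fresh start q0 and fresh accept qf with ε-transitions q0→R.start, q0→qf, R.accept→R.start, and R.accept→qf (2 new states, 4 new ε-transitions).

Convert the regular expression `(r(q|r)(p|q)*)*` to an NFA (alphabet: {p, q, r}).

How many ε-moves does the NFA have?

16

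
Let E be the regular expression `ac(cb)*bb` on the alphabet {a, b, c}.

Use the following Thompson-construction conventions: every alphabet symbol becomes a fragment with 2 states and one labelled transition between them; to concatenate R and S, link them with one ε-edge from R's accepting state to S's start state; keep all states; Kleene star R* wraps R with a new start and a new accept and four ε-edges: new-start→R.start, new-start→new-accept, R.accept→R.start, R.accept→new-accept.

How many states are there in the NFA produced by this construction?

14

Per subexpression:
Each of the 6 symbol leaves contributes a 2-state fragment.
  cb = 4 states
  (cb)* = 6 states
  ac(cb)*bb = 14 states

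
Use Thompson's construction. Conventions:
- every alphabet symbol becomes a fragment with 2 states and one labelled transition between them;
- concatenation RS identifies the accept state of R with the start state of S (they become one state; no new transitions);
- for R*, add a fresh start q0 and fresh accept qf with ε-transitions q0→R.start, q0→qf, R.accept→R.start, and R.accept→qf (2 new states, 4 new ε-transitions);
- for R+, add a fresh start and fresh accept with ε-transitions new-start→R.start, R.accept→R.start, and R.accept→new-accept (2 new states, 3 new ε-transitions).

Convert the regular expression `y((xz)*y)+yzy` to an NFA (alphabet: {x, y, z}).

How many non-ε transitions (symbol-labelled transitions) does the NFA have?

7

Building bottom-up:
Each of the 7 symbol leaves contributes exactly 1 symbol transition.
  xz = 2 symbol transitions
  (xz)* = 2 symbol transitions
  (xz)*y = 3 symbol transitions
  ((xz)*y)+ = 3 symbol transitions
  y((xz)*y)+yzy = 7 symbol transitions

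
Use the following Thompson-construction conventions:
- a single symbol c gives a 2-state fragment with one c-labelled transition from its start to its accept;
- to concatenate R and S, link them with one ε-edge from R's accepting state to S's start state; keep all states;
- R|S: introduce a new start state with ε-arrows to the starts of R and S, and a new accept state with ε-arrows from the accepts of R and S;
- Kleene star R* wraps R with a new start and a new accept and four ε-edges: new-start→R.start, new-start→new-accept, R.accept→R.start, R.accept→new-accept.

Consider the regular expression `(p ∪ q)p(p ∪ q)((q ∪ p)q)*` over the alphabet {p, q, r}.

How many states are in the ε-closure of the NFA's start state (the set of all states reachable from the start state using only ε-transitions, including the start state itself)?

Compute the ε-closure size of each fragment's start state recursively; a symbol fragment's start has no outgoing ε-edge, so its closure is just itself (size 1).
  p ∪ q — C = 1 + 1 + 1 = 3 (the new accept is not ε-reachable since no branch accepts ε)
  p ∪ q — new start ε-reaches every alternative's start; none of them accept ε, so the new accept is not reached: C = 1 + 1 + 1 = 3
  q ∪ p — C = 1 + 1 + 1 = 3 (the new accept is not ε-reachable since no branch accepts ε)
  (q ∪ p)q — C equals the left operand's closure size = 3 (its accept is not ε-reachable, so the closure stops there)
  ((q ∪ p)q)* — the star's fresh start ε-reaches both the body's start and the fresh accept: C = 2 + 3 = 5
  (p ∪ q)p(p ∪ q)((q ∪ p)q)* — C equals the left operand's closure size = 3 (its accept is not ε-reachable, so the closure stops there)

3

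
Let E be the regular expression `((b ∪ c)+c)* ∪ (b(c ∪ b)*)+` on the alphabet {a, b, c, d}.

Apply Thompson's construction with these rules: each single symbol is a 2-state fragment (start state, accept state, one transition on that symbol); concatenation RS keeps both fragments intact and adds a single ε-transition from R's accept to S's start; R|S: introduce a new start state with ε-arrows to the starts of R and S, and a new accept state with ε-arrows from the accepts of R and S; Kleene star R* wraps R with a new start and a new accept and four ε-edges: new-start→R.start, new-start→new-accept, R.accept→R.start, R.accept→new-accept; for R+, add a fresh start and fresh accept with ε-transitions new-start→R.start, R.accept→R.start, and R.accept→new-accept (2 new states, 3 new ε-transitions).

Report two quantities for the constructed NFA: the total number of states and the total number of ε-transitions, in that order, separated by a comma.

26, 28

Recursing over subexpressions:
Each of the 6 symbol leaves contributes 2 states and 0 ε-transitions.
  b ∪ c — 6 states, 4 ε-transitions
  (b ∪ c)+ — 8 states, 7 ε-transitions
  (b ∪ c)+c — 10 states, 8 ε-transitions
  ((b ∪ c)+c)* — 12 states, 12 ε-transitions
  c ∪ b — 6 states, 4 ε-transitions
  (c ∪ b)* — 8 states, 8 ε-transitions
  b(c ∪ b)* — 10 states, 9 ε-transitions
  (b(c ∪ b)*)+ — 12 states, 12 ε-transitions
  ((b ∪ c)+c)* ∪ (b(c ∪ b)*)+ — 26 states, 28 ε-transitions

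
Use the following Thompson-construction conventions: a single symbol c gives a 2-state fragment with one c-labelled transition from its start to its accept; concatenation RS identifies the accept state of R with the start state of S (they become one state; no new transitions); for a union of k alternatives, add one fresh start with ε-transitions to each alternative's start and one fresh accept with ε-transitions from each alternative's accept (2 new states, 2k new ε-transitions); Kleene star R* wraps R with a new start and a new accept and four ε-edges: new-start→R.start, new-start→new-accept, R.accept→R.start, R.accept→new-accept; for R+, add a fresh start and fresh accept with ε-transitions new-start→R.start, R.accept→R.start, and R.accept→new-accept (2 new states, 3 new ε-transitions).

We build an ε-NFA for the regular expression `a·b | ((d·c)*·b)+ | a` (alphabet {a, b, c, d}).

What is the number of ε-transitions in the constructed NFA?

Bottom-up over the parse tree:
Each of the 6 symbol leaves contributes 0 ε-transitions.
  a·b — 0 ε-transitions
  d·c — 0 ε-transitions
  (d·c)* — 4 ε-transitions
  (d·c)*·b — 4 ε-transitions
  ((d·c)*·b)+ — 7 ε-transitions
  a·b | ((d·c)*·b)+ | a — 13 ε-transitions

13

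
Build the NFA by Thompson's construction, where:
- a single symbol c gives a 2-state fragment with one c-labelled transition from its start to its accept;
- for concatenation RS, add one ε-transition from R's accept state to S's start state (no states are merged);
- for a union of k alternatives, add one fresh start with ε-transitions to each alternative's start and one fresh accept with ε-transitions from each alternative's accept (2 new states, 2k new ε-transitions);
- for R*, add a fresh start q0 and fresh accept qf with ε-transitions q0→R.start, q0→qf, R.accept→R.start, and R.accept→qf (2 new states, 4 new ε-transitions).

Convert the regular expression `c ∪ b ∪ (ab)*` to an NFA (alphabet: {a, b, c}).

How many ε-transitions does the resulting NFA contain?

11

Per subexpression:
Each of the 4 symbol leaves contributes 0 ε-transitions.
  ab → 1 ε-transition
  (ab)* → 5 ε-transitions
  c ∪ b ∪ (ab)* → 11 ε-transitions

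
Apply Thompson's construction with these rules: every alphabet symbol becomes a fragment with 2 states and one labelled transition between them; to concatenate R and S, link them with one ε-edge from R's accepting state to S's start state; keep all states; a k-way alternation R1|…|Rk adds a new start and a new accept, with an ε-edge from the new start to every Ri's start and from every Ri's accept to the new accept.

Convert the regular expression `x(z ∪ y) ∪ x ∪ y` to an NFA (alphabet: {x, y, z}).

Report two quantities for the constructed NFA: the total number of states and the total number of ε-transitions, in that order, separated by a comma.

14, 11

Per subexpression:
Each of the 5 symbol leaves contributes 2 states and 0 ε-transitions.
  z ∪ y = 6 states, 4 ε-transitions
  x(z ∪ y) = 8 states, 5 ε-transitions
  x(z ∪ y) ∪ x ∪ y = 14 states, 11 ε-transitions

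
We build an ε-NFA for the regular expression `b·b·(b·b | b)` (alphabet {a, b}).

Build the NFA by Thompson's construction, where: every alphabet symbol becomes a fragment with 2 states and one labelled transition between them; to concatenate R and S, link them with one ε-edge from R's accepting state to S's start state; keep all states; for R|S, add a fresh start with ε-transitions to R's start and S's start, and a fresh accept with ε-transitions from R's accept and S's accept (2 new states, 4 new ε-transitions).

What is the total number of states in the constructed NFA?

12

Recursing over subexpressions:
Each of the 5 symbol leaves contributes a 2-state fragment.
  b·b : 4 states
  b·b | b : 8 states
  b·b·(b·b | b) : 12 states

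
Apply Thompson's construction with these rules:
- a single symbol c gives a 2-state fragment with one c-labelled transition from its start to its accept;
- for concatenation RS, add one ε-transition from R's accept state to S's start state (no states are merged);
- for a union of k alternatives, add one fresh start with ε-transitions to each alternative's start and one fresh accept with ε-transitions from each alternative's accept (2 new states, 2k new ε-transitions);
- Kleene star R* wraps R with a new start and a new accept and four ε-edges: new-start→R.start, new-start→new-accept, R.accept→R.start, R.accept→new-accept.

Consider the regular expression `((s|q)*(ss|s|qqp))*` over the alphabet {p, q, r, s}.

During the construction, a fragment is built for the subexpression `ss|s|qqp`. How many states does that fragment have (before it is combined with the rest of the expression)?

Fragment for `ss|s|qqp`:
Each of the 6 symbol leaves contributes a 2-state fragment.
  ss → 4 states
  qqp → 6 states
  ss|s|qqp → 14 states

14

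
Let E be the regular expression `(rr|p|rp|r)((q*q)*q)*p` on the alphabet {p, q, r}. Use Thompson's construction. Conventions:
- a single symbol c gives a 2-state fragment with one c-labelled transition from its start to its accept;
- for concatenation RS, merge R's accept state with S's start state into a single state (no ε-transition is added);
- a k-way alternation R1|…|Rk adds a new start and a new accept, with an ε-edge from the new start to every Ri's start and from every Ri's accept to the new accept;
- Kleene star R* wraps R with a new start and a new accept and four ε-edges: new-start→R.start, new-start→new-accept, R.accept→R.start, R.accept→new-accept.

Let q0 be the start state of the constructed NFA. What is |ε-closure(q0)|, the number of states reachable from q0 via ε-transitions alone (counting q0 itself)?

5

Compute the ε-closure size of each fragment's start state recursively; a symbol fragment's start has no outgoing ε-edge, so its closure is just itself (size 1).
  rr : C equals the left operand's closure size = 1 (its accept is not ε-reachable, so the closure stops there)
  rp : C equals the left operand's closure size = 1 (its accept is not ε-reachable, so the closure stops there)
  rr|p|rp|r : new start ε-reaches every alternative's start; none of them accept ε, so the new accept is not reached: C = 1 + 1 + 1 + 1 + 1 = 5
  q* : new start has ε-edges to the inner start and to the new accept, so C = 2 + 1 = 3
  q*q : C = 3 + (1−1) = 3 (closure spills across the concat boundary because the left factor accepts ε)
  (q*q)* : the star's fresh start ε-reaches both the body's start and the fresh accept: C = 2 + 3 = 5
  (q*q)*q : the left operand accepts ε, so the closure extends into the next operand (the shared merged state is already counted); C = 5 + (1−1) = 5
  ((q*q)*q)* : the star's fresh start ε-reaches both the body's start and the fresh accept: C = 2 + 5 = 7
  (rr|p|rp|r)((q*q)*q)*p : C equals the left operand's closure size = 5 (its accept is not ε-reachable, so the closure stops there)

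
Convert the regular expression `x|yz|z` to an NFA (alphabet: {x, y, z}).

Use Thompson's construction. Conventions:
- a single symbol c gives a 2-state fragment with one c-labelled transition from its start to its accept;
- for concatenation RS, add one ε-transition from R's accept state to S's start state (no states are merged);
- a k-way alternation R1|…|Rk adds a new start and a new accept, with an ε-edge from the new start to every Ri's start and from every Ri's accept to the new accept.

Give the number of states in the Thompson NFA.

By structural recursion:
Each of the 4 symbol leaves contributes a 2-state fragment.
  yz → 4 states
  x|yz|z → 10 states

10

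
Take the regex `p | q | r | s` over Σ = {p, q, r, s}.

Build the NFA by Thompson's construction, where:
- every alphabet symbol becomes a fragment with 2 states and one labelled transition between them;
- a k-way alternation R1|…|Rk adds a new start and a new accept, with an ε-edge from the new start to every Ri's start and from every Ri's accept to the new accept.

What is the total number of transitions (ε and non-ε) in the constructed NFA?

12

Bottom-up over the parse tree:
Each of the 4 symbol leaves contributes 1 transition (1 symbol, 0 ε).
  p | q | r | s = 12 transitions (4 symbol, 8 ε)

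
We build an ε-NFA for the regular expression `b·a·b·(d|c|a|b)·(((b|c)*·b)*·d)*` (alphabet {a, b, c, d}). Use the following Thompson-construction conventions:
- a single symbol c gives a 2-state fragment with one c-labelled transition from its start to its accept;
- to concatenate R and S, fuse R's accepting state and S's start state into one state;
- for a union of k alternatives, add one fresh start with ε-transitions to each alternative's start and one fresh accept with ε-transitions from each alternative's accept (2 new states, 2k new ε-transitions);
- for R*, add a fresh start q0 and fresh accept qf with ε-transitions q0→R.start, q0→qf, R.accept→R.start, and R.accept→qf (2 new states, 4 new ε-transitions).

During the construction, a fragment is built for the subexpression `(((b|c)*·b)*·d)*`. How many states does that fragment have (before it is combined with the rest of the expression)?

14

Fragment for `(((b|c)*·b)*·d)*`:
Each of the 4 symbol leaves contributes a 2-state fragment.
  b|c — 6 states
  (b|c)* — 8 states
  (b|c)*·b — 9 states
  ((b|c)*·b)* — 11 states
  ((b|c)*·b)*·d — 12 states
  (((b|c)*·b)*·d)* — 14 states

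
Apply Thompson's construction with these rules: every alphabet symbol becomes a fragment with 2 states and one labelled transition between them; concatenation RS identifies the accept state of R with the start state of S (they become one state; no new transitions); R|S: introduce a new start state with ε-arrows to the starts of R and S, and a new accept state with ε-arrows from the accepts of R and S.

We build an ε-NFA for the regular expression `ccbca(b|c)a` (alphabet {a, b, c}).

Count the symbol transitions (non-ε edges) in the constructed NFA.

Per subexpression:
Each of the 8 symbol leaves contributes exactly 1 symbol transition.
  b|c → 2 symbol transitions
  ccbca(b|c)a → 8 symbol transitions

8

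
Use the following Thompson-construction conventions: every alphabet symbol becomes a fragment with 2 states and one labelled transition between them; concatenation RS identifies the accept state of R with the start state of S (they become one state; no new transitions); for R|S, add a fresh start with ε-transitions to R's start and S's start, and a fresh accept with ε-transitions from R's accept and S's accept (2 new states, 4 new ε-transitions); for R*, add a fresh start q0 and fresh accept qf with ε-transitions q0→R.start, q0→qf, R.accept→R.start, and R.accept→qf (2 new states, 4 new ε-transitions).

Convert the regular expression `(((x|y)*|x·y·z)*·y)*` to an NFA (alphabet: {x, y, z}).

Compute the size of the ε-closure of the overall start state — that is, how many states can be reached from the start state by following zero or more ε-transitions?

Compute the ε-closure size of each fragment's start state recursively; a symbol fragment's start has no outgoing ε-edge, so its closure is just itself (size 1).
  x|y — new start ε-reaches every alternative's start; none of them accept ε, so the new accept is not reached: C = 1 + 1 + 1 = 3
  (x|y)* — the star's fresh start ε-reaches both the body's start and the fresh accept: C = 2 + 3 = 5
  x·y·z — C equals the left operand's closure size = 1 (its accept is not ε-reachable, so the closure stops there)
  (x|y)*|x·y·z — new start ε-reaches every alternative's start; at least one alternative accepts ε, so the union's new accept is reached too: C = 1 + 5 + 1 + 1 = 8
  ((x|y)*|x·y·z)* — C = 1 (new start) + 8 (body) + 1 (new accept) = 10
  ((x|y)*|x·y·z)*·y — C = 10 + (1−1) = 10 (closure spills across the concat boundary because the left factor accepts ε)
  (((x|y)*|x·y·z)*·y)* — new start has ε-edges to the inner start and to the new accept, so C = 2 + 10 = 12

12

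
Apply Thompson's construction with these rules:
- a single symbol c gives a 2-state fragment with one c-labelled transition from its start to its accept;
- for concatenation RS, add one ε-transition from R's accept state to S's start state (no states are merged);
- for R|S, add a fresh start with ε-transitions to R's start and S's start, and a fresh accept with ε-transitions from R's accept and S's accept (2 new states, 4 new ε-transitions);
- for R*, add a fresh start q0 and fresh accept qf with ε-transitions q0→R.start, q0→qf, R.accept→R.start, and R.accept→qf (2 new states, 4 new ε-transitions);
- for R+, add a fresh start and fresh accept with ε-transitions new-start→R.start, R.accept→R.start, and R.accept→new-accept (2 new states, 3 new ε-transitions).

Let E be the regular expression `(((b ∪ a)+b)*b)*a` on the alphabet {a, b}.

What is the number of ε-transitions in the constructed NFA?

18

By structural recursion:
Each of the 5 symbol leaves contributes 0 ε-transitions.
  b ∪ a — 4 ε-transitions
  (b ∪ a)+ — 7 ε-transitions
  (b ∪ a)+b — 8 ε-transitions
  ((b ∪ a)+b)* — 12 ε-transitions
  ((b ∪ a)+b)*b — 13 ε-transitions
  (((b ∪ a)+b)*b)* — 17 ε-transitions
  (((b ∪ a)+b)*b)*a — 18 ε-transitions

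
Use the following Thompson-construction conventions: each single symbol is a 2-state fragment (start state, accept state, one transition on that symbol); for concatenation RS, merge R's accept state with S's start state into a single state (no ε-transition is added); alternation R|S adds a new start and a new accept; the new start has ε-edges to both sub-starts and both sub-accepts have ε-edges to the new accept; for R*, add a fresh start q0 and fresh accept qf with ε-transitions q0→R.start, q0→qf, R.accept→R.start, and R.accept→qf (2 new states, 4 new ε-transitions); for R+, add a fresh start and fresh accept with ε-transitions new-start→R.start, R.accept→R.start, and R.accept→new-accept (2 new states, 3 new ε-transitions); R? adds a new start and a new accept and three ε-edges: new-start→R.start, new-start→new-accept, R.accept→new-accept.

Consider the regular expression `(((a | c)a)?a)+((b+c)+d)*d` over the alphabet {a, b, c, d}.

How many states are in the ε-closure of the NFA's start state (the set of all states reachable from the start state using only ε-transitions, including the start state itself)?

6

Let C(F) = |ε-closure(F.start)| within fragment F, and note whether F accepts ε. Symbol fragments have C = 1 and do not accept ε. Then:
  a | c — |ε-closure| = 1 + 1 + 1 = 3 (the new accept is not ε-reachable since no branch accepts ε)
  (a | c)a — |ε-closure| equals the left operand's closure size = 3 (its accept is not ε-reachable, so the closure stops there)
  ((a | c)a)? — new start has ε-edges to the inner start and to the new accept, so |ε-closure| = 2 + 3 = 5
  ((a | c)a)?a — |ε-closure| = 5 + (1−1) = 5 (closure spills across the concat boundary because the left factor accepts ε)
  (((a | c)a)?a)+ — |ε-closure| = 1 + 5 = 6 (the body doesn't accept ε, so the new accept is not reached)
  b+ — |ε-closure| = 1 + 1 = 2 (the body doesn't accept ε, so the new accept is not reached)
  b+c — same as the first factor's closure: |ε-closure| = 2
  (b+c)+ — new start ε-reaches only the body's start; the new accept needs a symbol first: |ε-closure| = 1 + 2 = 3
  (b+c)+d — same as the first factor's closure: |ε-closure| = 3
  ((b+c)+d)* — the star's fresh start ε-reaches both the body's start and the fresh accept: |ε-closure| = 2 + 3 = 5
  (((a | c)a)?a)+((b+c)+d)*d — |ε-closure| equals the left operand's closure size = 6 (its accept is not ε-reachable, so the closure stops there)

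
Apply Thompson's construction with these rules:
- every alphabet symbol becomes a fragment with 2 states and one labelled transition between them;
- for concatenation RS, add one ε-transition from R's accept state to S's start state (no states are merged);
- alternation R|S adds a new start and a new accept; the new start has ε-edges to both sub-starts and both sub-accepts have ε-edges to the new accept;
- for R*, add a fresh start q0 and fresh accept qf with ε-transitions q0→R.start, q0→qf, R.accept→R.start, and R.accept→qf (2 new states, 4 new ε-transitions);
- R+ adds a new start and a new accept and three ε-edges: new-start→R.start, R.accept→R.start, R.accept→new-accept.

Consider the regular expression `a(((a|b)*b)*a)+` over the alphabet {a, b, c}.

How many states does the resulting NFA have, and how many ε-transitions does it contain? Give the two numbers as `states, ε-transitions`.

18, 18

Bottom-up over the parse tree:
Each of the 5 symbol leaves contributes 2 states and 0 ε-transitions.
  a|b → 6 states, 4 ε-transitions
  (a|b)* → 8 states, 8 ε-transitions
  (a|b)*b → 10 states, 9 ε-transitions
  ((a|b)*b)* → 12 states, 13 ε-transitions
  ((a|b)*b)*a → 14 states, 14 ε-transitions
  (((a|b)*b)*a)+ → 16 states, 17 ε-transitions
  a(((a|b)*b)*a)+ → 18 states, 18 ε-transitions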